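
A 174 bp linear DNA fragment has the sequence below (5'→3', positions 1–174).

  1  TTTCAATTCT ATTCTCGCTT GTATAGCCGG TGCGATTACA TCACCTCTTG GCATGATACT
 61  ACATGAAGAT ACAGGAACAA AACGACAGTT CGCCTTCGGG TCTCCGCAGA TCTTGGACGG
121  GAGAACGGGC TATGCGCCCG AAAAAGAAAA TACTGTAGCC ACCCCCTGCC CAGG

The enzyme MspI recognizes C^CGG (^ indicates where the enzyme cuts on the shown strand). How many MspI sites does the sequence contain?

1

CCGG occurs starting at position 27.
MspI cuts at 1 site.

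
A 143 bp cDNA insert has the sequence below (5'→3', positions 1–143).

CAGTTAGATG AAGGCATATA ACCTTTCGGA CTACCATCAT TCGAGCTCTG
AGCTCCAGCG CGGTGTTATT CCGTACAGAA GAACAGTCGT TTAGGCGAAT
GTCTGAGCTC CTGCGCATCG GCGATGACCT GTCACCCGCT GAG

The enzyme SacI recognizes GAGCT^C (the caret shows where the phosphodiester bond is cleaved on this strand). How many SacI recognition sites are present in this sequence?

3

GAGCTC occurs starting at positions 43, 50, 105.
SacI cuts at 3 sites.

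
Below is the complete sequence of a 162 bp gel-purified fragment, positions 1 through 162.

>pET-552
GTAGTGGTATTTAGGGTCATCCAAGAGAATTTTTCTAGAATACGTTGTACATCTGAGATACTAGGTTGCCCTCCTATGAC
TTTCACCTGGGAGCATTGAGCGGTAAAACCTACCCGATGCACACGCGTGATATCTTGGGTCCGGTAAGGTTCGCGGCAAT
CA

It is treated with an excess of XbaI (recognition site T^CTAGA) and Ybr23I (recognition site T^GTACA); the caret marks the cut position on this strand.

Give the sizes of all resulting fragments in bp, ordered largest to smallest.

116, 34, 12 bp

The XbaI site (TCTAGA) starts at position 34.
XbaI cuts after the first base of each site, so after position 34.
The Ybr23I site (TGTACA) starts at position 46.
Ybr23I cuts after the first base of each site, so after position 46.
Combined cut positions: 34, 46.
Linear molecule, 2 cuts → 3 fragments:
  1–34 → 34 bp
  35–46 → 12 bp
  47–162 → 116 bp
Sorted largest to smallest: 116, 34, 12 bp.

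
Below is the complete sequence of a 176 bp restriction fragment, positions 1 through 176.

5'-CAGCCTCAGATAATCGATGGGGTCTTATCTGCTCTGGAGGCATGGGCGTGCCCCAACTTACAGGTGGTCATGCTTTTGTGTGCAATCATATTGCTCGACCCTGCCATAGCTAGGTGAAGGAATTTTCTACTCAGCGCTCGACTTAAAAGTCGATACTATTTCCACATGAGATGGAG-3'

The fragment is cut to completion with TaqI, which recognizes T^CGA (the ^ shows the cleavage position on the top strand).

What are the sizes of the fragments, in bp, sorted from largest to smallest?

81, 43, 26, 14, 12 bp

TaqI sites (TCGA) start at positions 14, 95, 138, 150.
TaqI cuts after the first base of each site, so after positions 14, 95, 138, 150.
Linear molecule, 4 cuts → 5 fragments:
  1–14 → 14 bp
  15–95 → 81 bp
  96–138 → 43 bp
  139–150 → 12 bp
  151–176 → 26 bp
Sorted largest to smallest: 81, 43, 26, 14, 12 bp.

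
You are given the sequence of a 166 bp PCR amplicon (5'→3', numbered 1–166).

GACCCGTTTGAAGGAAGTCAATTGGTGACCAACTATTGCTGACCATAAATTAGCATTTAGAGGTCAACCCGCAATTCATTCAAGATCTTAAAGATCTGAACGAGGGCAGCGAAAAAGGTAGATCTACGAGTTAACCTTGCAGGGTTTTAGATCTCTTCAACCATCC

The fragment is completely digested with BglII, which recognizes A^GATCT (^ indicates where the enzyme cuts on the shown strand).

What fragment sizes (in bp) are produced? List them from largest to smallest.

BglII sites (AGATCT) start at positions 83, 92, 120, 149.
BglII cuts after the first base of each site, so after positions 83, 92, 120, 149.
Linear molecule, 4 cuts → 5 fragments:
  1–83 → 83 bp
  84–92 → 9 bp
  93–120 → 28 bp
  121–149 → 29 bp
  150–166 → 17 bp
Sorted largest to smallest: 83, 29, 28, 17, 9 bp.

83, 29, 28, 17, 9 bp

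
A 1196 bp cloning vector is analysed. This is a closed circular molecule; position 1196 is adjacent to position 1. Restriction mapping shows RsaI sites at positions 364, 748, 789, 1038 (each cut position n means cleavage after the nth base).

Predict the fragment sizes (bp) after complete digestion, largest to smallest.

522, 384, 249, 41 bp

Circular molecule, 4 cuts → 4 fragments:
  748 − 364 = 384 bp
  789 − 748 = 41 bp
  1038 − 789 = 249 bp
  wrap: 1196 − 1038 + 364 = 522 bp
Sorted largest to smallest: 522, 384, 249, 41 bp.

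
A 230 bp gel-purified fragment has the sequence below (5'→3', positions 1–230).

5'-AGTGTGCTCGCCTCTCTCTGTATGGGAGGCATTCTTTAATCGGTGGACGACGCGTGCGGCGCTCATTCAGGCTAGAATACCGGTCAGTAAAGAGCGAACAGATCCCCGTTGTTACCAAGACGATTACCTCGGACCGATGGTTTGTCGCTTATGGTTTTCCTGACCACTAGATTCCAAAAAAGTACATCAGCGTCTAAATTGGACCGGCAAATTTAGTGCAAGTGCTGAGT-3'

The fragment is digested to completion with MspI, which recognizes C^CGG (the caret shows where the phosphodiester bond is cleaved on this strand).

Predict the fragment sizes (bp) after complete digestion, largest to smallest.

MspI sites (CCGG) start at positions 80, 204.
MspI cuts after the first base of each site, so after positions 80, 204.
Linear molecule, 2 cuts → 3 fragments:
  1–80 → 80 bp
  81–204 → 124 bp
  205–230 → 26 bp
Sorted largest to smallest: 124, 80, 26 bp.

124, 80, 26 bp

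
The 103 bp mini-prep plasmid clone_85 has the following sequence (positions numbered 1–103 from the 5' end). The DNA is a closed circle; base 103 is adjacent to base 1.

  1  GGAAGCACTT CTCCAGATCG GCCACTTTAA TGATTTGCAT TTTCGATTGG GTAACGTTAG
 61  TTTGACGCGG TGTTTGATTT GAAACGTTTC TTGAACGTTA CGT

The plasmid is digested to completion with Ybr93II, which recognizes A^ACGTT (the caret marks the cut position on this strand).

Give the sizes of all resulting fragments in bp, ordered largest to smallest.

62, 30, 11 bp

Ybr93II sites (AACGTT) start at positions 53, 83, 94.
Ybr93II cuts after the first base of each site, so after positions 53, 83, 94.
Circular molecule, 3 cuts → 3 fragments:
  54–83 → 30 bp
  84–94 → 11 bp
  95–103 then 1–53 → 9 + 53 = 62 bp
Sorted largest to smallest: 62, 30, 11 bp.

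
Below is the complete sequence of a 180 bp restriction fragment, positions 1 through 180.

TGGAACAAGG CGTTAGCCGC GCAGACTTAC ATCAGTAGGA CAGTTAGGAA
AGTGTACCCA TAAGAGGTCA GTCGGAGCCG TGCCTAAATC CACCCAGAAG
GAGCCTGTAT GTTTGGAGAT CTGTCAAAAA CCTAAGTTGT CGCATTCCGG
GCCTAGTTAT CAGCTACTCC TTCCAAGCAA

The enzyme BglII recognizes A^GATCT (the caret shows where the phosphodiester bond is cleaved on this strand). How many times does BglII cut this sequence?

AGATCT occurs starting at position 117.
BglII cuts at 1 site.

1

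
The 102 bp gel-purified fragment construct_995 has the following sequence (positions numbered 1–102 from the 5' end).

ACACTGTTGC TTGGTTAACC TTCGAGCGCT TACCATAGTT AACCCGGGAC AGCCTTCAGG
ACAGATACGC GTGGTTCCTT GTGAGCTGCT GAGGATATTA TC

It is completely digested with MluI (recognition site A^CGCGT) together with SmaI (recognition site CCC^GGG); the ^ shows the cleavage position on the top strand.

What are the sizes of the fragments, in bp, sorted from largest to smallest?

The MluI site (ACGCGT) starts at position 67.
MluI cuts after the first base of each site, so after position 67.
The SmaI site (CCCGGG) starts at position 43.
SmaI cuts after base 3 of each site, so after position 45.
Combined cut positions: 45, 67.
Linear molecule, 2 cuts → 3 fragments:
  1–45 → 45 bp
  46–67 → 22 bp
  68–102 → 35 bp
Sorted largest to smallest: 45, 35, 22 bp.

45, 35, 22 bp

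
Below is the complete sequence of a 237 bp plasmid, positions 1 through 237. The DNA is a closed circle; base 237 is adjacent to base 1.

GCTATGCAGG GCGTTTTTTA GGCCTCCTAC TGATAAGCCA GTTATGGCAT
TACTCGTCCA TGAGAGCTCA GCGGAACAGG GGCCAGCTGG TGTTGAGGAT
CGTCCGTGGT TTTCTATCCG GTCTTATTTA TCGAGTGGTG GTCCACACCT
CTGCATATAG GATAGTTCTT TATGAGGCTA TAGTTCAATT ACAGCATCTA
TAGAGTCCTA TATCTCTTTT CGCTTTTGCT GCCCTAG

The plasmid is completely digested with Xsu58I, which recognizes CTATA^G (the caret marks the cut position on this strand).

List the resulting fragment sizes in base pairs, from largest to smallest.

217, 20 bp

Xsu58I sites (CTATAG) start at positions 178, 198.
Xsu58I cuts after base 5 of each site (before the last base), so after positions 182, 202.
Circular molecule, 2 cuts → 2 fragments:
  183–202 → 20 bp
  203–237 then 1–182 → 35 + 182 = 217 bp
Sorted largest to smallest: 217, 20 bp.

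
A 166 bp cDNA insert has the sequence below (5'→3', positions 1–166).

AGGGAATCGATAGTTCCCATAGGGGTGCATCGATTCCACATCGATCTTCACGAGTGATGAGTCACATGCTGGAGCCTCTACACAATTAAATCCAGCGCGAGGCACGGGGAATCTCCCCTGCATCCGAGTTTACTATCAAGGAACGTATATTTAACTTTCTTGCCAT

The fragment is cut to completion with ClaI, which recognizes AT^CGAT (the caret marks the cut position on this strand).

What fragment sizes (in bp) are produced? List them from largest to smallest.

ClaI sites (ATCGAT) start at positions 6, 29, 40.
ClaI cuts after base 2 of each site, so after positions 7, 30, 41.
Linear molecule, 3 cuts → 4 fragments:
  1–7 → 7 bp
  8–30 → 23 bp
  31–41 → 11 bp
  42–166 → 125 bp
Sorted largest to smallest: 125, 23, 11, 7 bp.

125, 23, 11, 7 bp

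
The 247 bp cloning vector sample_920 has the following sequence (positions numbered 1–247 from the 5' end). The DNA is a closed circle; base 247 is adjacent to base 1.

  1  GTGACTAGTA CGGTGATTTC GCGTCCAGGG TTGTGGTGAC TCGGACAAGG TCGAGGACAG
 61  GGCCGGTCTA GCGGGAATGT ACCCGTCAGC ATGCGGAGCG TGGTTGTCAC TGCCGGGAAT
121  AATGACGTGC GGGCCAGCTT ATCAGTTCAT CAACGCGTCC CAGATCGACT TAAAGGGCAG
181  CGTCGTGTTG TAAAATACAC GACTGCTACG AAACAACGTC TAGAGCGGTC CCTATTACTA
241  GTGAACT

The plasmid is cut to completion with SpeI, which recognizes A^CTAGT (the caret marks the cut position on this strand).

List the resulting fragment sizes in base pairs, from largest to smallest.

233, 14 bp

SpeI sites (ACTAGT) start at positions 4, 237.
SpeI cuts after the first base of each site, so after positions 4, 237.
Circular molecule, 2 cuts → 2 fragments:
  5–237 → 233 bp
  238–247 then 1–4 → 10 + 4 = 14 bp
Sorted largest to smallest: 233, 14 bp.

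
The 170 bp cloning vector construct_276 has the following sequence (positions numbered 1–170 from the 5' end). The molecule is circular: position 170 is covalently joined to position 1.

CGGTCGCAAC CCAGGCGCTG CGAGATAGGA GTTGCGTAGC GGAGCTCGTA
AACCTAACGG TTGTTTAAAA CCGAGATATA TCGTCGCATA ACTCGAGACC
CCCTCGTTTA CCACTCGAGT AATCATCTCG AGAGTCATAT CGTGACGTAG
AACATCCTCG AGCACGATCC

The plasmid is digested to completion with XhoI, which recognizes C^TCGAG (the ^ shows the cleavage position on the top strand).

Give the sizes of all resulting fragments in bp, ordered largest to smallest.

105, 30, 22, 13 bp

XhoI sites (CTCGAG) start at positions 92, 114, 127, 157.
XhoI cuts after the first base of each site, so after positions 92, 114, 127, 157.
Circular molecule, 4 cuts → 4 fragments:
  93–114 → 22 bp
  115–127 → 13 bp
  128–157 → 30 bp
  158–170 then 1–92 → 13 + 92 = 105 bp
Sorted largest to smallest: 105, 30, 22, 13 bp.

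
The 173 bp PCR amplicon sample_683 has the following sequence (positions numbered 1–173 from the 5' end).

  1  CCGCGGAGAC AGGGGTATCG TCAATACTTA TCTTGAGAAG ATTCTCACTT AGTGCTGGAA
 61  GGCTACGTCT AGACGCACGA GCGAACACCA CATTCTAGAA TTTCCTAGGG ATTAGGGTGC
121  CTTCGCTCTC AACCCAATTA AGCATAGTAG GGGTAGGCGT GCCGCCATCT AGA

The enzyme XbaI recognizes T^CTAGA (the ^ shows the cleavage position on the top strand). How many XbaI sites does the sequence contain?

3

TCTAGA occurs starting at positions 68, 94, 168.
XbaI cuts at 3 sites.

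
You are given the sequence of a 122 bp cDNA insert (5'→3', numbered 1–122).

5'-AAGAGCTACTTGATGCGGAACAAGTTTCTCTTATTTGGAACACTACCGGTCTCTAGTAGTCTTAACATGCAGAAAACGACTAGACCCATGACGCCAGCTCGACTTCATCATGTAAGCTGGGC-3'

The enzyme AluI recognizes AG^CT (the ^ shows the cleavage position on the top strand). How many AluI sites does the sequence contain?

AGCT occurs starting at positions 4, 96, 115.
AluI cuts at 3 sites.

3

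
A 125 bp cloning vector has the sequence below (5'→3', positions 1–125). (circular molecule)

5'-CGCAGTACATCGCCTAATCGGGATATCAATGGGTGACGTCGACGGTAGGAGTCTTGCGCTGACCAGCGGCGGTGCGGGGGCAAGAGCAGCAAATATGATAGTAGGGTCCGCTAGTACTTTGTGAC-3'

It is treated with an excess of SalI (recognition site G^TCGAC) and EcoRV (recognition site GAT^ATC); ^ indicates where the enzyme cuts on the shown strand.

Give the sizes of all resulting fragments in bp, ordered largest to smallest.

111, 14 bp

The SalI site (GTCGAC) starts at position 38.
SalI cuts after the first base of each site, so after position 38.
The EcoRV site (GATATC) starts at position 22.
EcoRV cuts after base 3 of each site, so after position 24.
Combined cut positions: 24, 38.
Circular molecule, 2 cuts → 2 fragments:
  25–38 → 14 bp
  39–125 then 1–24 → 87 + 24 = 111 bp
Sorted largest to smallest: 111, 14 bp.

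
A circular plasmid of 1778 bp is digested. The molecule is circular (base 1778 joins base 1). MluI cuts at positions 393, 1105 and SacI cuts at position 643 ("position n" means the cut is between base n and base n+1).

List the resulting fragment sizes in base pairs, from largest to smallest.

Combined cut positions (sorted): 393, 643, 1105.
Circular molecule, 3 cuts → 3 fragments:
  643 − 393 = 250 bp
  1105 − 643 = 462 bp
  wrap: 1778 − 1105 + 393 = 1066 bp
Sorted largest to smallest: 1066, 462, 250 bp.

1066, 462, 250 bp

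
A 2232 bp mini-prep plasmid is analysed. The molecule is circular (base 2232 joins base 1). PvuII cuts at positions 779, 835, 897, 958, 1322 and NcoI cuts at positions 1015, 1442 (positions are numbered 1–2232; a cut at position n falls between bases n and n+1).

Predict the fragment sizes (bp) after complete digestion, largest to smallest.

Combined cut positions (sorted): 779, 835, 897, 958, 1015, 1322, 1442.
Circular molecule, 7 cuts → 7 fragments:
  835 − 779 = 56 bp
  897 − 835 = 62 bp
  958 − 897 = 61 bp
  1015 − 958 = 57 bp
  1322 − 1015 = 307 bp
  1442 − 1322 = 120 bp
  wrap: 2232 − 1442 + 779 = 1569 bp
Sorted largest to smallest: 1569, 307, 120, 62, 61, 57, 56 bp.

1569, 307, 120, 62, 61, 57, 56 bp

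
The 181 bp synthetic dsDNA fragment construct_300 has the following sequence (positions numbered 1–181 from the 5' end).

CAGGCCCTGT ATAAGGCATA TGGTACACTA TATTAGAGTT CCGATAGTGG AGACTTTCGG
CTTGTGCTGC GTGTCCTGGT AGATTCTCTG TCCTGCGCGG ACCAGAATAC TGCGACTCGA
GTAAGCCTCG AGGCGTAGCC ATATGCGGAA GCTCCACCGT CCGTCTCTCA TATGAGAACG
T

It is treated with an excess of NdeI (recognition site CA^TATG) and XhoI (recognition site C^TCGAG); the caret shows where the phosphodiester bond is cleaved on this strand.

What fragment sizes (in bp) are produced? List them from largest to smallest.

98, 29, 18, 14, 11, 11 bp

NdeI sites (CATATG) start at positions 17, 140, 169.
NdeI cuts after base 2 of each site, so after positions 18, 141, 170.
XhoI sites (CTCGAG) start at positions 116, 127.
XhoI cuts after the first base of each site, so after positions 116, 127.
Combined cut positions: 18, 116, 127, 141, 170.
Linear molecule, 5 cuts → 6 fragments:
  1–18 → 18 bp
  19–116 → 98 bp
  117–127 → 11 bp
  128–141 → 14 bp
  142–170 → 29 bp
  171–181 → 11 bp
Sorted largest to smallest: 98, 29, 18, 14, 11, 11 bp.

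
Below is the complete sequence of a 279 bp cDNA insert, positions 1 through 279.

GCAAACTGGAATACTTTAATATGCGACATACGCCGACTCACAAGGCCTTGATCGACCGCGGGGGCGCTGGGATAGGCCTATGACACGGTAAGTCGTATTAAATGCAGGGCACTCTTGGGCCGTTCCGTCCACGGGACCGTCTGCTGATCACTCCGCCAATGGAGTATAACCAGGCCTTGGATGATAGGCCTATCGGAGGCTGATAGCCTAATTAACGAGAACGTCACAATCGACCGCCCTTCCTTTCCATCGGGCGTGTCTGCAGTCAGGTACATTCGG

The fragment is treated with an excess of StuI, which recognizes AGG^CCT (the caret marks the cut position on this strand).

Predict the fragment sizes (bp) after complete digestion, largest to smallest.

98, 91, 45, 31, 14 bp

StuI sites (AGGCCT) start at positions 43, 74, 172, 186.
StuI cuts after base 3 of each site, so after positions 45, 76, 174, 188.
Linear molecule, 4 cuts → 5 fragments:
  1–45 → 45 bp
  46–76 → 31 bp
  77–174 → 98 bp
  175–188 → 14 bp
  189–279 → 91 bp
Sorted largest to smallest: 98, 91, 45, 31, 14 bp.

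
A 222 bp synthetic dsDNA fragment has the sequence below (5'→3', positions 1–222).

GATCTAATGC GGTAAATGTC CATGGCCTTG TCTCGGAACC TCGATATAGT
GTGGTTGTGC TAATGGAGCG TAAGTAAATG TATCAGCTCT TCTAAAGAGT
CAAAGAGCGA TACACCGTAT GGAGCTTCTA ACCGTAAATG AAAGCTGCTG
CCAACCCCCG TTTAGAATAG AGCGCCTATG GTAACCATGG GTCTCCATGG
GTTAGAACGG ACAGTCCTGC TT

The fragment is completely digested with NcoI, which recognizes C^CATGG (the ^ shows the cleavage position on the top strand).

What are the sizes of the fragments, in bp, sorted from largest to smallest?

NcoI sites (CCATGG) start at positions 20, 185, 195.
NcoI cuts after the first base of each site, so after positions 20, 185, 195.
Linear molecule, 3 cuts → 4 fragments:
  1–20 → 20 bp
  21–185 → 165 bp
  186–195 → 10 bp
  196–222 → 27 bp
Sorted largest to smallest: 165, 27, 20, 10 bp.

165, 27, 20, 10 bp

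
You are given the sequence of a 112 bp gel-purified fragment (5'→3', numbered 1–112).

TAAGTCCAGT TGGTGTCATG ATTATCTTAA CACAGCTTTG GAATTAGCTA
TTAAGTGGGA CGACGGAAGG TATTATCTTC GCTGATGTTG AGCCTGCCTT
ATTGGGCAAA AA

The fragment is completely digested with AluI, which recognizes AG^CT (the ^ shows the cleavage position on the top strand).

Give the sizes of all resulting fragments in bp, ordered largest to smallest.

65, 35, 12 bp

AluI sites (AGCT) start at positions 34, 46.
AluI cuts after base 2 of each site, so after positions 35, 47.
Linear molecule, 2 cuts → 3 fragments:
  1–35 → 35 bp
  36–47 → 12 bp
  48–112 → 65 bp
Sorted largest to smallest: 65, 35, 12 bp.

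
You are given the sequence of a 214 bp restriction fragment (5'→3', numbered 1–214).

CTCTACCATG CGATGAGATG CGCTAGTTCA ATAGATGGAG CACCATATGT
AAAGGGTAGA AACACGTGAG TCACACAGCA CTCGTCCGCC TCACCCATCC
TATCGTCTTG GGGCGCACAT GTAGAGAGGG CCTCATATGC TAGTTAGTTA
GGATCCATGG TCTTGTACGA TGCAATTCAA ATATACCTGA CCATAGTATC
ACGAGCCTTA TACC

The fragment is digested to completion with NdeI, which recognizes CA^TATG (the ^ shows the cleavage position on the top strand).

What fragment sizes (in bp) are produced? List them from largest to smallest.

90, 79, 45 bp

NdeI sites (CATATG) start at positions 44, 134.
NdeI cuts after base 2 of each site, so after positions 45, 135.
Linear molecule, 2 cuts → 3 fragments:
  1–45 → 45 bp
  46–135 → 90 bp
  136–214 → 79 bp
Sorted largest to smallest: 90, 79, 45 bp.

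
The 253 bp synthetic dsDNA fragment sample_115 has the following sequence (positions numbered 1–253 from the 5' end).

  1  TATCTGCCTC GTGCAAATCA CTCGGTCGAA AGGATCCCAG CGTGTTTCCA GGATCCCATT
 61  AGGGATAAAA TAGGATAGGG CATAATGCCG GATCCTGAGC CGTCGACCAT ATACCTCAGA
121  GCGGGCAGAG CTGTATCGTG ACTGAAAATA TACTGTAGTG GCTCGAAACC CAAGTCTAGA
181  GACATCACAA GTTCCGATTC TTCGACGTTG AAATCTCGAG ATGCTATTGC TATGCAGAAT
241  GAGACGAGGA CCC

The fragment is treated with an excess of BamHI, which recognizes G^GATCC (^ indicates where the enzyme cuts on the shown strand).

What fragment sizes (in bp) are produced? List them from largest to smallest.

163, 39, 32, 19 bp

BamHI sites (GGATCC) start at positions 32, 51, 90.
BamHI cuts after the first base of each site, so after positions 32, 51, 90.
Linear molecule, 3 cuts → 4 fragments:
  1–32 → 32 bp
  33–51 → 19 bp
  52–90 → 39 bp
  91–253 → 163 bp
Sorted largest to smallest: 163, 39, 32, 19 bp.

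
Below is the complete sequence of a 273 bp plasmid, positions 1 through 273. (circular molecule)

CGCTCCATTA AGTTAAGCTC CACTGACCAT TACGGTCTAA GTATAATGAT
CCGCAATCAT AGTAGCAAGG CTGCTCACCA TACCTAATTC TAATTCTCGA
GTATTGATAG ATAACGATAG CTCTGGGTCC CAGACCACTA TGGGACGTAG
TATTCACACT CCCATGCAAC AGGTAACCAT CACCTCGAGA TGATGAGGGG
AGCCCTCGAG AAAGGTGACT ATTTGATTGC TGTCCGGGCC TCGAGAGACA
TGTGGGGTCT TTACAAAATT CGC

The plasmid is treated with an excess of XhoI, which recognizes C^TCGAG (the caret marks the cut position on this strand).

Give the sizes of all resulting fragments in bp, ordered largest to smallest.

XhoI sites (CTCGAG) start at positions 96, 184, 205, 240.
XhoI cuts after the first base of each site, so after positions 96, 184, 205, 240.
Circular molecule, 4 cuts → 4 fragments:
  97–184 → 88 bp
  185–205 → 21 bp
  206–240 → 35 bp
  241–273 then 1–96 → 33 + 96 = 129 bp
Sorted largest to smallest: 129, 88, 35, 21 bp.

129, 88, 35, 21 bp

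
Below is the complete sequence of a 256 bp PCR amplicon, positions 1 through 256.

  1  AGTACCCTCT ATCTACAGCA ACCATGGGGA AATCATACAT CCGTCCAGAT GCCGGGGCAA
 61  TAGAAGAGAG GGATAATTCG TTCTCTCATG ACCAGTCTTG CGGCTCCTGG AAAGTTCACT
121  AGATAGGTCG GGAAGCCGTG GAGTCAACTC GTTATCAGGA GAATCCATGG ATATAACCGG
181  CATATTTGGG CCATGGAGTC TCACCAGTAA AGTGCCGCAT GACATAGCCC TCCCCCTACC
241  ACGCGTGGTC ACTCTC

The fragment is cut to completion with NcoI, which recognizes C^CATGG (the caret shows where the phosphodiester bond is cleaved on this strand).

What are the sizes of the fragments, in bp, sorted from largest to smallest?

143, 65, 26, 22 bp

NcoI sites (CCATGG) start at positions 22, 165, 191.
NcoI cuts after the first base of each site, so after positions 22, 165, 191.
Linear molecule, 3 cuts → 4 fragments:
  1–22 → 22 bp
  23–165 → 143 bp
  166–191 → 26 bp
  192–256 → 65 bp
Sorted largest to smallest: 143, 65, 26, 22 bp.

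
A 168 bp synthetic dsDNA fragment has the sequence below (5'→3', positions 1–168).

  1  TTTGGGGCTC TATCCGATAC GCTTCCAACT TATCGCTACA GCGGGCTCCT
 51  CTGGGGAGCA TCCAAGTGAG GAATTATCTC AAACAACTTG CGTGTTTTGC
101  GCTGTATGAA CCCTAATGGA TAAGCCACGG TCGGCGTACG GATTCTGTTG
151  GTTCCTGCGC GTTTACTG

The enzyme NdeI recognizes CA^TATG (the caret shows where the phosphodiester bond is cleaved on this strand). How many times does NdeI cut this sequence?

No occurrence of CATATG is present in the sequence.
NdeI does not cut: 0 sites.

0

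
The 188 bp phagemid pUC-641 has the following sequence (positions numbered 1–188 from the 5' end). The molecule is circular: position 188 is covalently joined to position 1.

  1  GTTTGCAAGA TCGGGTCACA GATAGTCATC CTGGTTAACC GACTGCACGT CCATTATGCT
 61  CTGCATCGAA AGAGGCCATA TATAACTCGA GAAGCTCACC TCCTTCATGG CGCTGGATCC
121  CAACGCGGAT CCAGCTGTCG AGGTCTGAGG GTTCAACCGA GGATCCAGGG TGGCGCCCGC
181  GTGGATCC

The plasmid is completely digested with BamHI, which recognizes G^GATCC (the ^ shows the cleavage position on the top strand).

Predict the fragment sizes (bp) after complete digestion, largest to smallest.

120, 34, 22, 12 bp

BamHI sites (GGATCC) start at positions 115, 127, 161, 183.
BamHI cuts after the first base of each site, so after positions 115, 127, 161, 183.
Circular molecule, 4 cuts → 4 fragments:
  116–127 → 12 bp
  128–161 → 34 bp
  162–183 → 22 bp
  184–188 then 1–115 → 5 + 115 = 120 bp
Sorted largest to smallest: 120, 34, 22, 12 bp.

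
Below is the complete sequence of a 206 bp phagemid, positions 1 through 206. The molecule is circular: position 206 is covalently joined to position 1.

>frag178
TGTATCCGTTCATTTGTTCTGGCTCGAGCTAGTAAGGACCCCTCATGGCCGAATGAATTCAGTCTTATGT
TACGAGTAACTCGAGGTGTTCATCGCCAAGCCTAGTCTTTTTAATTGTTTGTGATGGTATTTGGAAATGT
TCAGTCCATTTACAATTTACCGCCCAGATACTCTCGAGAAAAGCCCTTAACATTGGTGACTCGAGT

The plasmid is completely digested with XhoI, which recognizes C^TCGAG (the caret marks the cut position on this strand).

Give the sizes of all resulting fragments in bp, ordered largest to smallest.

93, 57, 29, 27 bp

XhoI sites (CTCGAG) start at positions 23, 80, 173, 200.
XhoI cuts after the first base of each site, so after positions 23, 80, 173, 200.
Circular molecule, 4 cuts → 4 fragments:
  24–80 → 57 bp
  81–173 → 93 bp
  174–200 → 27 bp
  201–206 then 1–23 → 6 + 23 = 29 bp
Sorted largest to smallest: 93, 57, 29, 27 bp.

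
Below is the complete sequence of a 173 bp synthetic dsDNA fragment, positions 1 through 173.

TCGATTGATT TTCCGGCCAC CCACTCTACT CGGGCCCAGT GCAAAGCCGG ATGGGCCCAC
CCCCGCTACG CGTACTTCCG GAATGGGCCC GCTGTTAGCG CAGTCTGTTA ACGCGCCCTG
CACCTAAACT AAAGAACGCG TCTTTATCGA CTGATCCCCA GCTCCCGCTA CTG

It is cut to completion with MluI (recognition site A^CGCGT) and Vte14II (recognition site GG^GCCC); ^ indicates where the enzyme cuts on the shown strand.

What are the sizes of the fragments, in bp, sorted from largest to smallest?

MluI sites (ACGCGT) start at positions 68, 136.
MluI cuts after the first base of each site, so after positions 68, 136.
Vte14II sites (GGGCCC) start at positions 32, 53, 85.
Vte14II cuts after base 2 of each site, so after positions 33, 54, 86.
Combined cut positions: 33, 54, 68, 86, 136.
Linear molecule, 5 cuts → 6 fragments:
  1–33 → 33 bp
  34–54 → 21 bp
  55–68 → 14 bp
  69–86 → 18 bp
  87–136 → 50 bp
  137–173 → 37 bp
Sorted largest to smallest: 50, 37, 33, 21, 18, 14 bp.

50, 37, 33, 21, 18, 14 bp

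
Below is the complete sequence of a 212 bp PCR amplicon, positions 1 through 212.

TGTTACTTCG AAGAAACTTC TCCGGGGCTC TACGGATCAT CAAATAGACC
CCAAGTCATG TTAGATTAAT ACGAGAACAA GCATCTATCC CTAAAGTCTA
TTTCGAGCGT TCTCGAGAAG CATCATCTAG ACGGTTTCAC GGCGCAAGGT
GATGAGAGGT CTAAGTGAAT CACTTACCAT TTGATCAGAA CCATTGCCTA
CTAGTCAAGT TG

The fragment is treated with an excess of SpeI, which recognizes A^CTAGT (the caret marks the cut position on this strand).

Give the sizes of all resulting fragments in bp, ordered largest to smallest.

The SpeI site (ACTAGT) starts at position 200.
SpeI cuts after the first base of each site, so after position 200.
Linear molecule, 1 cut → 2 fragments:
  1–200 → 200 bp
  201–212 → 12 bp
Sorted largest to smallest: 200, 12 bp.

200, 12 bp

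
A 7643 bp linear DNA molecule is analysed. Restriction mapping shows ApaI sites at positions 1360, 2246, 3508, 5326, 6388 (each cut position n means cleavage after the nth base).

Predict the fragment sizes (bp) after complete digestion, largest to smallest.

1818, 1360, 1262, 1255, 1062, 886 bp

Linear molecule, 5 cuts → 6 fragments:
  1360 − 0 = 1360 bp
  2246 − 1360 = 886 bp
  3508 − 2246 = 1262 bp
  5326 − 3508 = 1818 bp
  6388 − 5326 = 1062 bp
  7643 − 6388 = 1255 bp
Sorted largest to smallest: 1818, 1360, 1262, 1255, 1062, 886 bp.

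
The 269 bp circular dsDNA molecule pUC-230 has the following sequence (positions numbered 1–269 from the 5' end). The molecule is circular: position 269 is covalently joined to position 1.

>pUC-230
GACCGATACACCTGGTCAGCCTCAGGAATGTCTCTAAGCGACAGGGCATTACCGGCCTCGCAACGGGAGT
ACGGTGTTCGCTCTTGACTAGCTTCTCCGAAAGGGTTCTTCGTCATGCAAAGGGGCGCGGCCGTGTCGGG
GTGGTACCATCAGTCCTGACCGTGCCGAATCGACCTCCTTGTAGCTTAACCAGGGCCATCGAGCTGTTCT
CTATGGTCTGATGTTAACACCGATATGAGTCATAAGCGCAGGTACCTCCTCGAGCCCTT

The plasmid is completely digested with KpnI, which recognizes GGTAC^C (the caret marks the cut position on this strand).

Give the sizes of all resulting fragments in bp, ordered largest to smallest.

161, 108 bp

KpnI sites (GGTACC) start at positions 143, 251.
KpnI cuts after base 5 of each site (before the last base), so after positions 147, 255.
Circular molecule, 2 cuts → 2 fragments:
  148–255 → 108 bp
  256–269 then 1–147 → 14 + 147 = 161 bp
Sorted largest to smallest: 161, 108 bp.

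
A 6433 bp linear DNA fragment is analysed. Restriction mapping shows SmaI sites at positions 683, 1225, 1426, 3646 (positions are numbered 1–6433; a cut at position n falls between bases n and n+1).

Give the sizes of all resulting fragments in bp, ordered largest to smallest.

2787, 2220, 683, 542, 201 bp

Linear molecule, 4 cuts → 5 fragments:
  683 − 0 = 683 bp
  1225 − 683 = 542 bp
  1426 − 1225 = 201 bp
  3646 − 1426 = 2220 bp
  6433 − 3646 = 2787 bp
Sorted largest to smallest: 2787, 2220, 683, 542, 201 bp.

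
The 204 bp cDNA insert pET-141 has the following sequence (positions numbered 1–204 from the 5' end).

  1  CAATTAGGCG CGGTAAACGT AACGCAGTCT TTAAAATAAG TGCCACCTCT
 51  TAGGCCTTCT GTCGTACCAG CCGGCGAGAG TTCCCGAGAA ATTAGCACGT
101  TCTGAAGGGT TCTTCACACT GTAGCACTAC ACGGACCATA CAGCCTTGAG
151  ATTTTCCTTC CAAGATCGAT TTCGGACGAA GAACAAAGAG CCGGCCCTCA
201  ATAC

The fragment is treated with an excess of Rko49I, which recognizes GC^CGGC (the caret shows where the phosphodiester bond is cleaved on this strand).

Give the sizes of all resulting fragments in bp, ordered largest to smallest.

120, 71, 13 bp

Rko49I sites (GCCGGC) start at positions 70, 190.
Rko49I cuts after base 2 of each site, so after positions 71, 191.
Linear molecule, 2 cuts → 3 fragments:
  1–71 → 71 bp
  72–191 → 120 bp
  192–204 → 13 bp
Sorted largest to smallest: 120, 71, 13 bp.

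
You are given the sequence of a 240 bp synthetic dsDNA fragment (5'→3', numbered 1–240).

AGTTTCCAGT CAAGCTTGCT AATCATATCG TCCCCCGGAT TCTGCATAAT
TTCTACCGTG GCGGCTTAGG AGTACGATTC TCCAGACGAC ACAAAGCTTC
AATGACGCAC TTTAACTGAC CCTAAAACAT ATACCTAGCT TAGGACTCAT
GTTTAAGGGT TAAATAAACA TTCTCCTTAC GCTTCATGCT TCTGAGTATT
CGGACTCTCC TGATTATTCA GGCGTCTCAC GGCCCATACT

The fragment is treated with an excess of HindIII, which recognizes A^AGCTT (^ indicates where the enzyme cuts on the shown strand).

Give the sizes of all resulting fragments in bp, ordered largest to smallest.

HindIII sites (AAGCTT) start at positions 12, 94.
HindIII cuts after the first base of each site, so after positions 12, 94.
Linear molecule, 2 cuts → 3 fragments:
  1–12 → 12 bp
  13–94 → 82 bp
  95–240 → 146 bp
Sorted largest to smallest: 146, 82, 12 bp.

146, 82, 12 bp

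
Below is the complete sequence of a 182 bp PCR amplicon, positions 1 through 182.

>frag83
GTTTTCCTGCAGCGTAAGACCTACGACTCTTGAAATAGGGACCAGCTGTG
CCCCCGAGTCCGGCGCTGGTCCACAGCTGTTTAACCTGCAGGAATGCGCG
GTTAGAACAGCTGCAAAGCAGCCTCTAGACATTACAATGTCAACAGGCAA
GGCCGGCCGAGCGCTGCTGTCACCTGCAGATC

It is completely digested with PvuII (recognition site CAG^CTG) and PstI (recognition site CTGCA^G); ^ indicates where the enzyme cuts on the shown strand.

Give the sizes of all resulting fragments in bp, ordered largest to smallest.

PvuII sites (CAGCTG) start at positions 43, 74, 108.
PvuII cuts after base 3 of each site, so after positions 45, 76, 110.
PstI sites (CTGCAG) start at positions 7, 86, 174.
PstI cuts after base 5 of each site (before the last base), so after positions 11, 90, 178.
Combined cut positions: 11, 45, 76, 90, 110, 178.
Linear molecule, 6 cuts → 7 fragments:
  1–11 → 11 bp
  12–45 → 34 bp
  46–76 → 31 bp
  77–90 → 14 bp
  91–110 → 20 bp
  111–178 → 68 bp
  179–182 → 4 bp
Sorted largest to smallest: 68, 34, 31, 20, 14, 11, 4 bp.

68, 34, 31, 20, 14, 11, 4 bp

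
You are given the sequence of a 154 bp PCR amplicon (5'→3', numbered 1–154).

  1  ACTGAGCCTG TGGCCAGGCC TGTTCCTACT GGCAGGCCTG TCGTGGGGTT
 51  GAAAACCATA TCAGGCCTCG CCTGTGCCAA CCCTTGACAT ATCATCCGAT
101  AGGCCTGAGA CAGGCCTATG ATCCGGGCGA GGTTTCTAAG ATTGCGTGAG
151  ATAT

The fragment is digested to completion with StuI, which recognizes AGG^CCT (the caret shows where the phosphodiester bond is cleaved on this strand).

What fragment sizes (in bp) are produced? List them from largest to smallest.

40, 38, 29, 18, 18, 11 bp

StuI sites (AGGCCT) start at positions 16, 34, 63, 101, 112.
StuI cuts after base 3 of each site, so after positions 18, 36, 65, 103, 114.
Linear molecule, 5 cuts → 6 fragments:
  1–18 → 18 bp
  19–36 → 18 bp
  37–65 → 29 bp
  66–103 → 38 bp
  104–114 → 11 bp
  115–154 → 40 bp
Sorted largest to smallest: 40, 38, 29, 18, 18, 11 bp.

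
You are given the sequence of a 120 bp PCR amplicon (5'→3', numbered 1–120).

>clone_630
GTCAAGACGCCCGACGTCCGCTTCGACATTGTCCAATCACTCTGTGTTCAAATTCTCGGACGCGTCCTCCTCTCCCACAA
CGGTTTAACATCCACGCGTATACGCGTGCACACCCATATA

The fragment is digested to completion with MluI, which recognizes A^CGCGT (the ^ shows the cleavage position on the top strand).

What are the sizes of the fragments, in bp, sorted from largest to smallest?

60, 34, 18, 8 bp

MluI sites (ACGCGT) start at positions 60, 94, 102.
MluI cuts after the first base of each site, so after positions 60, 94, 102.
Linear molecule, 3 cuts → 4 fragments:
  1–60 → 60 bp
  61–94 → 34 bp
  95–102 → 8 bp
  103–120 → 18 bp
Sorted largest to smallest: 60, 34, 18, 8 bp.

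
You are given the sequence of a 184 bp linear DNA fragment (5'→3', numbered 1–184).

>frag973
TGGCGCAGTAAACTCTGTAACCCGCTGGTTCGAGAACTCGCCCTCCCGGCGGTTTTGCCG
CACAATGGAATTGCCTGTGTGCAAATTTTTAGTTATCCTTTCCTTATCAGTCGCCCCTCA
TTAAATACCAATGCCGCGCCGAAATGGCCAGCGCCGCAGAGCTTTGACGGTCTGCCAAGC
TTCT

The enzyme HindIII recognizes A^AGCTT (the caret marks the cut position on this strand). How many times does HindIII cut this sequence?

1

AAGCTT occurs starting at position 177.
HindIII cuts at 1 site.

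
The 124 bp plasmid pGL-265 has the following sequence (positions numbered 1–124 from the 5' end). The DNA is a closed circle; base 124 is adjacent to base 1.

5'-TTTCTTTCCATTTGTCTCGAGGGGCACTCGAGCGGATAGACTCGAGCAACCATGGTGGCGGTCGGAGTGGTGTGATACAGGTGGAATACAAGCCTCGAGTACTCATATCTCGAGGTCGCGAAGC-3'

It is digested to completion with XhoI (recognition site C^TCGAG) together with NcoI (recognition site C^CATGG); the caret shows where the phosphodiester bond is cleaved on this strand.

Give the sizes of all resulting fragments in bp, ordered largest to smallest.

44, 31, 15, 14, 11, 9 bp

XhoI sites (CTCGAG) start at positions 16, 27, 41, 94, 109.
XhoI cuts after the first base of each site, so after positions 16, 27, 41, 94, 109.
The NcoI site (CCATGG) starts at position 50.
NcoI cuts after the first base of each site, so after position 50.
Combined cut positions: 16, 27, 41, 50, 94, 109.
Circular molecule, 6 cuts → 6 fragments:
  17–27 → 11 bp
  28–41 → 14 bp
  42–50 → 9 bp
  51–94 → 44 bp
  95–109 → 15 bp
  110–124 then 1–16 → 15 + 16 = 31 bp
Sorted largest to smallest: 44, 31, 15, 14, 11, 9 bp.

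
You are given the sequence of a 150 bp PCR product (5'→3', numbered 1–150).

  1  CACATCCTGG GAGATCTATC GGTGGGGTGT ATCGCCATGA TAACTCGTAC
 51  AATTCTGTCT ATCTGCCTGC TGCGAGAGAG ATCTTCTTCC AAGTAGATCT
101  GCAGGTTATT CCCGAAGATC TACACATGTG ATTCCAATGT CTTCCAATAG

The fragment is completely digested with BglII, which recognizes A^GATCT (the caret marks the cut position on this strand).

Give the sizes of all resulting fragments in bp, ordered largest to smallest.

67, 34, 21, 16, 12 bp

BglII sites (AGATCT) start at positions 12, 79, 95, 116.
BglII cuts after the first base of each site, so after positions 12, 79, 95, 116.
Linear molecule, 4 cuts → 5 fragments:
  1–12 → 12 bp
  13–79 → 67 bp
  80–95 → 16 bp
  96–116 → 21 bp
  117–150 → 34 bp
Sorted largest to smallest: 67, 34, 21, 16, 12 bp.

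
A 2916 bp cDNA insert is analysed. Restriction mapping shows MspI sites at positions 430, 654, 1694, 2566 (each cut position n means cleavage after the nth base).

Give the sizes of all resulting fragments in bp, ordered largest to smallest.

Linear molecule, 4 cuts → 5 fragments:
  430 − 0 = 430 bp
  654 − 430 = 224 bp
  1694 − 654 = 1040 bp
  2566 − 1694 = 872 bp
  2916 − 2566 = 350 bp
Sorted largest to smallest: 1040, 872, 430, 350, 224 bp.

1040, 872, 430, 350, 224 bp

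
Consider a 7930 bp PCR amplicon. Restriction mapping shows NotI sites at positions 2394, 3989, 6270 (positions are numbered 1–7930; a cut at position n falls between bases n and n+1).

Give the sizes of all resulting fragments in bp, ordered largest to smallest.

2394, 2281, 1660, 1595 bp

Linear molecule, 3 cuts → 4 fragments:
  2394 − 0 = 2394 bp
  3989 − 2394 = 1595 bp
  6270 − 3989 = 2281 bp
  7930 − 6270 = 1660 bp
Sorted largest to smallest: 2394, 2281, 1660, 1595 bp.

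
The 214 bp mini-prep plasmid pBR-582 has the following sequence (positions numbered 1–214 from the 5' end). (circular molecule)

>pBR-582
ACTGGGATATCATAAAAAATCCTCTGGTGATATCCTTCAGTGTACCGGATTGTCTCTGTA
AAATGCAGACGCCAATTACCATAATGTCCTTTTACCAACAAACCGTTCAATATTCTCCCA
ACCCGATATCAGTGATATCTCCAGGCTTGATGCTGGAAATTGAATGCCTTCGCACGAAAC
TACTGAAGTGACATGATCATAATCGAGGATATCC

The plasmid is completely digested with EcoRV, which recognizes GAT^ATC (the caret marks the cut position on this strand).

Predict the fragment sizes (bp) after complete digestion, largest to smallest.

96, 74, 23, 12, 9 bp

EcoRV sites (GATATC) start at positions 6, 29, 125, 134, 208.
EcoRV cuts after base 3 of each site, so after positions 8, 31, 127, 136, 210.
Circular molecule, 5 cuts → 5 fragments:
  9–31 → 23 bp
  32–127 → 96 bp
  128–136 → 9 bp
  137–210 → 74 bp
  211–214 then 1–8 → 4 + 8 = 12 bp
Sorted largest to smallest: 96, 74, 23, 12, 9 bp.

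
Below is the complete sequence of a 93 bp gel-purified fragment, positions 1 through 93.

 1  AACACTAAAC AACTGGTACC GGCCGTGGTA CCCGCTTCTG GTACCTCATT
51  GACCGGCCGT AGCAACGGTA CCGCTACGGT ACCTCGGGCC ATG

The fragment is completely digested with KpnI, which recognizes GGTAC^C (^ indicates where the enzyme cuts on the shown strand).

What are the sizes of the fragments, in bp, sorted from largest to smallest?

27, 19, 13, 12, 11, 11 bp

KpnI sites (GGTACC) start at positions 15, 27, 40, 67, 78.
KpnI cuts after base 5 of each site (before the last base), so after positions 19, 31, 44, 71, 82.
Linear molecule, 5 cuts → 6 fragments:
  1–19 → 19 bp
  20–31 → 12 bp
  32–44 → 13 bp
  45–71 → 27 bp
  72–82 → 11 bp
  83–93 → 11 bp
Sorted largest to smallest: 27, 19, 13, 12, 11, 11 bp.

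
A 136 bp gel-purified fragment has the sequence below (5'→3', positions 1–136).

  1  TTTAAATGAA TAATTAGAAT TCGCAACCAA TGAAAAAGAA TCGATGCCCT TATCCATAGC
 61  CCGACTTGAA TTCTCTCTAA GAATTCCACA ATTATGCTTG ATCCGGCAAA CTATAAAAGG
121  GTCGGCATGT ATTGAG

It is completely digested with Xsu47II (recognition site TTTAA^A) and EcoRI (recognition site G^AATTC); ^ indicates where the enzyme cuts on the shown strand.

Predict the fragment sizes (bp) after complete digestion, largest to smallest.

55, 51, 13, 12, 5 bp

The Xsu47II site (TTTAAA) starts at position 1.
Xsu47II cuts after base 5 of each site (before the last base), so after position 5.
EcoRI sites (GAATTC) start at positions 17, 68, 81.
EcoRI cuts after the first base of each site, so after positions 17, 68, 81.
Combined cut positions: 5, 17, 68, 81.
Linear molecule, 4 cuts → 5 fragments:
  1–5 → 5 bp
  6–17 → 12 bp
  18–68 → 51 bp
  69–81 → 13 bp
  82–136 → 55 bp
Sorted largest to smallest: 55, 51, 13, 12, 5 bp.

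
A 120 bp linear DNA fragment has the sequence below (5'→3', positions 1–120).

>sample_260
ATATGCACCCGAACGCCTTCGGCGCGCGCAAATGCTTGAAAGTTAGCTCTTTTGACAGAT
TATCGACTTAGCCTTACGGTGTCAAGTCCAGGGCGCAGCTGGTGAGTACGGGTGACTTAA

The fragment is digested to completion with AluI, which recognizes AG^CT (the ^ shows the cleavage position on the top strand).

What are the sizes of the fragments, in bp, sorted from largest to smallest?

AluI sites (AGCT) start at positions 45, 97.
AluI cuts after base 2 of each site, so after positions 46, 98.
Linear molecule, 2 cuts → 3 fragments:
  1–46 → 46 bp
  47–98 → 52 bp
  99–120 → 22 bp
Sorted largest to smallest: 52, 46, 22 bp.

52, 46, 22 bp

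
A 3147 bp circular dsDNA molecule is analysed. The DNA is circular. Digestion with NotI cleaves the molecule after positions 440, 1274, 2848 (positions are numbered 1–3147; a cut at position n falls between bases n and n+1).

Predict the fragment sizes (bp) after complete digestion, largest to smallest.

1574, 834, 739 bp

Circular molecule, 3 cuts → 3 fragments:
  1274 − 440 = 834 bp
  2848 − 1274 = 1574 bp
  wrap: 3147 − 2848 + 440 = 739 bp
Sorted largest to smallest: 1574, 834, 739 bp.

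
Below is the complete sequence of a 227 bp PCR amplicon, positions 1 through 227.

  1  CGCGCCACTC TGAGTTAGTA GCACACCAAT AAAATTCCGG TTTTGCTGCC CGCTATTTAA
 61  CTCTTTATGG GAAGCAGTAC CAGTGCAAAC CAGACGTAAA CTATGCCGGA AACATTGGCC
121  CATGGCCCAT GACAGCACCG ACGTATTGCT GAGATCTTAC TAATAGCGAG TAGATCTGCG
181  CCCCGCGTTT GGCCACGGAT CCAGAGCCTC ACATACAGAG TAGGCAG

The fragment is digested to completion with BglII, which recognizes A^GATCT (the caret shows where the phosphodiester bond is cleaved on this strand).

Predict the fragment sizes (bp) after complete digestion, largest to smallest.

BglII sites (AGATCT) start at positions 152, 172.
BglII cuts after the first base of each site, so after positions 152, 172.
Linear molecule, 2 cuts → 3 fragments:
  1–152 → 152 bp
  153–172 → 20 bp
  173–227 → 55 bp
Sorted largest to smallest: 152, 55, 20 bp.

152, 55, 20 bp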